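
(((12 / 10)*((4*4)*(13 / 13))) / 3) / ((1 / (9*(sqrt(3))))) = 99.77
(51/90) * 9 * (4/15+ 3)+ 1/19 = 15877/950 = 16.71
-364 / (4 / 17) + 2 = -1545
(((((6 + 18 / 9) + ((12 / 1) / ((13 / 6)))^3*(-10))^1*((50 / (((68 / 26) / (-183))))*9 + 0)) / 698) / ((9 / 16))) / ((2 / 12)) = 815792918400 / 1002677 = 813614.87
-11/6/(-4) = 11/24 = 0.46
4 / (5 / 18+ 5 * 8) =72 / 725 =0.10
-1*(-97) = 97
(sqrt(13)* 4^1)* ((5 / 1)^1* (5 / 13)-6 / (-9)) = 404* sqrt(13) / 39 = 37.35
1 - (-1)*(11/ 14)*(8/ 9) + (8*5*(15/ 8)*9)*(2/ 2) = 676.70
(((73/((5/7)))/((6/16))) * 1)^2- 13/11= 183826259/2475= 74273.24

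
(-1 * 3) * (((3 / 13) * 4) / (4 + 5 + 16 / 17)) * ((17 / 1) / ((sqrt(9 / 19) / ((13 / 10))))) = -1734 * sqrt(19) / 845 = -8.94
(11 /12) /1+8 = 107 /12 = 8.92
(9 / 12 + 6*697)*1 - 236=15787 / 4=3946.75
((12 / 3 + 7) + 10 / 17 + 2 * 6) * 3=1203 / 17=70.76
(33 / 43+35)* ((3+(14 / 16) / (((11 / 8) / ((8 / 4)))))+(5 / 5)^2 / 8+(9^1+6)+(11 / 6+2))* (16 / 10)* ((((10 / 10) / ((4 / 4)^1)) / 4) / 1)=4716277 / 14190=332.37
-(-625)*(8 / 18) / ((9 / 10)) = 25000 / 81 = 308.64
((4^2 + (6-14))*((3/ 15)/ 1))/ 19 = 8/ 95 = 0.08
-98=-98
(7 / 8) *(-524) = -917 / 2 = -458.50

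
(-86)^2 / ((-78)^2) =1849 / 1521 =1.22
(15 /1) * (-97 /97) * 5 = -75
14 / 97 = 0.14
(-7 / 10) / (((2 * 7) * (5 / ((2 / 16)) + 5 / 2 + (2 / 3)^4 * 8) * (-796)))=81 / 56842360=0.00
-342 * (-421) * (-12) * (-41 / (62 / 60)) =2125174320 / 31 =68554010.32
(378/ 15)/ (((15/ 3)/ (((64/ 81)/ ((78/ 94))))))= 42112/ 8775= 4.80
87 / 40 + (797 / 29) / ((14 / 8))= 145181 / 8120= 17.88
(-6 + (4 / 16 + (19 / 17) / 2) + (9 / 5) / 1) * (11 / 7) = -12683 / 2380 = -5.33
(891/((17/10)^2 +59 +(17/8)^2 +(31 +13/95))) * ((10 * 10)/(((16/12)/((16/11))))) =2954880000/2965291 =996.49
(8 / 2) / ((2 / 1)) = 2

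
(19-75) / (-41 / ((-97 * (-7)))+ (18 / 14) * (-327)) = 4753 / 35689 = 0.13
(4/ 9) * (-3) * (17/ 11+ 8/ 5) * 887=-613804/ 165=-3720.02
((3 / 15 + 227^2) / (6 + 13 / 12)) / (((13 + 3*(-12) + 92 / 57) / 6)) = -45973008 / 22525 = -2040.98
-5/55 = -1/11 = -0.09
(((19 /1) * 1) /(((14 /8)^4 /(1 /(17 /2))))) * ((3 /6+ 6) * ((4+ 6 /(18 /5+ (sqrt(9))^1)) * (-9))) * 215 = -6607111680 /448987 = -14715.60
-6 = -6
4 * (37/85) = 148/85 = 1.74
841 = 841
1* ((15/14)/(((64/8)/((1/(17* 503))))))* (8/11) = 15/1316854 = 0.00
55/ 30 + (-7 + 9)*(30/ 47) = 877/ 282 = 3.11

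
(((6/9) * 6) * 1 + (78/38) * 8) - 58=-714/19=-37.58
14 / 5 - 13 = -10.20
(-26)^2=676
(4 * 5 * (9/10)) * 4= 72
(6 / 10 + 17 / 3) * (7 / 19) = 658 / 285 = 2.31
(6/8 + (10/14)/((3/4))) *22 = 1573/42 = 37.45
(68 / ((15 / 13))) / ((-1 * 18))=-442 / 135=-3.27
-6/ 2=-3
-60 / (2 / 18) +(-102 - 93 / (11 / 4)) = -7434 / 11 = -675.82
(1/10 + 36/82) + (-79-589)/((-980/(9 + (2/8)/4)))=1079447/160720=6.72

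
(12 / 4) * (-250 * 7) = -5250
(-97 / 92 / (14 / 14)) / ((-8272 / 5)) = 485 / 761024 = 0.00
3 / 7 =0.43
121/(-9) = -121/9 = -13.44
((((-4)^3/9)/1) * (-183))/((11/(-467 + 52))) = -1620160/33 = -49095.76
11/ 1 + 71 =82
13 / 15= 0.87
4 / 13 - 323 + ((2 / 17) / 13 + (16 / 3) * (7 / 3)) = -617065 / 1989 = -310.24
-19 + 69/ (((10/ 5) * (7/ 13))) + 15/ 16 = 5153/ 112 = 46.01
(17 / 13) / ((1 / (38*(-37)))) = -23902 / 13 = -1838.62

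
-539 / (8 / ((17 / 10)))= -9163 / 80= -114.54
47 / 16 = 2.94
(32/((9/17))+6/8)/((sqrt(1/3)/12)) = 2203 * sqrt(3)/3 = 1271.90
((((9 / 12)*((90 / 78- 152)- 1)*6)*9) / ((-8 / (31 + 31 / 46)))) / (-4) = -116482779 / 19136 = -6087.10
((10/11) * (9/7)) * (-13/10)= -117/77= -1.52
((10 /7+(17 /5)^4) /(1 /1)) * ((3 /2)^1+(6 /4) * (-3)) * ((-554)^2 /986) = -272033615478 /2156875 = -126123.96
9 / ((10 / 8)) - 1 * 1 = 31 / 5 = 6.20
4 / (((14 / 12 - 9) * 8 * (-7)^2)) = -3 / 2303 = -0.00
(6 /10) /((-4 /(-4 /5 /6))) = 1 /50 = 0.02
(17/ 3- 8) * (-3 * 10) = 70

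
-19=-19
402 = 402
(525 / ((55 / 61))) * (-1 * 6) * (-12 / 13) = 461160 / 143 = 3224.90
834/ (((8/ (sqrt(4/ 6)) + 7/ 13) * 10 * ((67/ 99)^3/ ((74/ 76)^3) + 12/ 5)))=-20494947537999/ 119499477958700 + 266434317993987 * sqrt(6)/ 209124086427725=2.95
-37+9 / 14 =-36.36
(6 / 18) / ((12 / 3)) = 1 / 12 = 0.08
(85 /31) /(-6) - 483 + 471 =-2317 /186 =-12.46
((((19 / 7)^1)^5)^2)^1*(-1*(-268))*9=14788131813816012 / 282475249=52351956.03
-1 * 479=-479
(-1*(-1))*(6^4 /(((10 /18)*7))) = 11664 /35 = 333.26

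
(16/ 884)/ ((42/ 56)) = 16/ 663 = 0.02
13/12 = 1.08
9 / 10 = 0.90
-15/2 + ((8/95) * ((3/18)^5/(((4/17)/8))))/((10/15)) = -230833/30780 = -7.50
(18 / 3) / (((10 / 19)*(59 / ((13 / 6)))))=0.42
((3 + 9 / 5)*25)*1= 120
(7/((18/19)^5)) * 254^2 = 591794.54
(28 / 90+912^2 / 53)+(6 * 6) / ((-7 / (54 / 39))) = 3404513722 / 217035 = 15686.47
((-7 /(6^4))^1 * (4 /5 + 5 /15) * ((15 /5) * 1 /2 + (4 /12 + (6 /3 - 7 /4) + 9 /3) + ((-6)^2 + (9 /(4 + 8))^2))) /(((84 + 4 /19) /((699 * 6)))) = -1053099187 /82944000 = -12.70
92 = 92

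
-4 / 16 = -1 / 4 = -0.25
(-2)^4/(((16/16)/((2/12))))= 8/3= 2.67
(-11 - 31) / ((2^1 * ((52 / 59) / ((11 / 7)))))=-1947 / 52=-37.44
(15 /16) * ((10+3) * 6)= 585 /8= 73.12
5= 5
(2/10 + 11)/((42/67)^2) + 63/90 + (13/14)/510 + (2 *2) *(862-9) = 73710577/21420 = 3441.20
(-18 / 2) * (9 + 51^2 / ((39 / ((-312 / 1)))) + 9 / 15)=935928 / 5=187185.60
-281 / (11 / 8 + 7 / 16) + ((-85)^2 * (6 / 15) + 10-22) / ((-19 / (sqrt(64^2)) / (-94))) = 911110.65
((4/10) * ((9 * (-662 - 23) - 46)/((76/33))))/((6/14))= -478247/190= -2517.09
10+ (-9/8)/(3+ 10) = 1031/104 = 9.91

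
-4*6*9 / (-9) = 24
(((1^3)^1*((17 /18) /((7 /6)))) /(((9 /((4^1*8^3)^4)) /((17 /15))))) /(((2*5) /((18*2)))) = 10168283533672448 /1575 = 6456053037252.35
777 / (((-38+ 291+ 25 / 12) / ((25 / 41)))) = 233100 / 125501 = 1.86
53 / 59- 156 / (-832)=1025 / 944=1.09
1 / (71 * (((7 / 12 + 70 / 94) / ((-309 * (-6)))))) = 1045656 / 53179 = 19.66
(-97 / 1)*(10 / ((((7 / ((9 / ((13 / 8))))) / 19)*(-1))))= 1326960 / 91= 14581.98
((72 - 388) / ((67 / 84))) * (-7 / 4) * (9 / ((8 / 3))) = 313551 / 134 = 2339.93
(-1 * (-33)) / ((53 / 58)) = 1914 / 53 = 36.11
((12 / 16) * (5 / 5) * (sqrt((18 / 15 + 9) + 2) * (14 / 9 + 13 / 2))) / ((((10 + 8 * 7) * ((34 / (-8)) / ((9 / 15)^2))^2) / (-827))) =-215847 * sqrt(305) / 1986875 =-1.90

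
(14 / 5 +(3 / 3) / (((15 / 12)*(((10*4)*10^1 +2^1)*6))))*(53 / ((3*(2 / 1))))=447479 / 18090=24.74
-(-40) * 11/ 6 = 220/ 3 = 73.33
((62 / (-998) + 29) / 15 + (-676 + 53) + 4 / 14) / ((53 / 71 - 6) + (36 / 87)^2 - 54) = 10.51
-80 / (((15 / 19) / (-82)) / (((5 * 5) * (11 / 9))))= 6855200 / 27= 253896.30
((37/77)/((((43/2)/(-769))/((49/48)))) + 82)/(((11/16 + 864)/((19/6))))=13902167/58895595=0.24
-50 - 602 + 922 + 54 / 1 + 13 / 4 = 1309 / 4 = 327.25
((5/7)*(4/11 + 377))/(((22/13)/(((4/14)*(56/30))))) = 30836/363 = 84.95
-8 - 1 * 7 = -15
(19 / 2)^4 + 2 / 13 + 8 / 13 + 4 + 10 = 1697245 / 208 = 8159.83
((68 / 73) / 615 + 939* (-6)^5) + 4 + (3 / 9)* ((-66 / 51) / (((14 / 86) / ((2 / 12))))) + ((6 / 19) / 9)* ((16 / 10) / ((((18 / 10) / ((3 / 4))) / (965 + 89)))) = -741171488117317 / 101507595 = -7301635.79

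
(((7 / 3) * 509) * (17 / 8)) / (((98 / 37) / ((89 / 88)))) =28494329 / 29568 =963.69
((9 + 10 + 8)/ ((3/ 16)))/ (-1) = -144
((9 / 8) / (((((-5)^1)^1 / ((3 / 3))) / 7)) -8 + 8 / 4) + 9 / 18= -283 / 40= -7.08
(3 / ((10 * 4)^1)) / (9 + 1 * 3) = 1 / 160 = 0.01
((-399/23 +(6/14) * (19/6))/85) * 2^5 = -82384/13685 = -6.02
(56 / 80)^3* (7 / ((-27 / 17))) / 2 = -40817 / 54000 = -0.76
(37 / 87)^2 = 0.18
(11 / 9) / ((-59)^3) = -11 / 1848411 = -0.00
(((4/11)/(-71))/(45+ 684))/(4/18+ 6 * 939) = -1/801959697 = -0.00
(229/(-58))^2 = 52441/3364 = 15.59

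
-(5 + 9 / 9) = -6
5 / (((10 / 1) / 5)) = 5 / 2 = 2.50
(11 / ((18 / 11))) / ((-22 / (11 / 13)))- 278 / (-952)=466 / 13923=0.03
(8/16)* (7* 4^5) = 3584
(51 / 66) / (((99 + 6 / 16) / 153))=3468 / 2915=1.19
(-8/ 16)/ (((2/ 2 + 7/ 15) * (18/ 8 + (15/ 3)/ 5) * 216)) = -5/ 10296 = -0.00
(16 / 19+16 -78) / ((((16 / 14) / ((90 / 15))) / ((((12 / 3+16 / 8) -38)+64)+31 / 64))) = -25365879 / 2432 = -10430.05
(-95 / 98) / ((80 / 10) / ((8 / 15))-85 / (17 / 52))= 19 / 4802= 0.00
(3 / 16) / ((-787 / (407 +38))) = -1335 / 12592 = -0.11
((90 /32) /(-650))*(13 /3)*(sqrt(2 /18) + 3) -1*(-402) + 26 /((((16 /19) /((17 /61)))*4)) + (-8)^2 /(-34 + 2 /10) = 132679349 /329888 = 402.20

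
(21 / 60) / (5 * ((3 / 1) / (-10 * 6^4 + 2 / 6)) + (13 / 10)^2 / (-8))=-1555160 / 943793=-1.65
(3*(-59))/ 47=-177/ 47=-3.77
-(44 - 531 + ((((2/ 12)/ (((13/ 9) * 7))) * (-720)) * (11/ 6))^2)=13.58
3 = 3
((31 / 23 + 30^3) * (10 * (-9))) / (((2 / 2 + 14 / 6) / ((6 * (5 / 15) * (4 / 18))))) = -7452372 / 23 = -324016.17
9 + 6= 15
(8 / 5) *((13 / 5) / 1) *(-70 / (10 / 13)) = -9464 / 25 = -378.56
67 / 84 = 0.80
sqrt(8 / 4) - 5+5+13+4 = sqrt(2)+17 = 18.41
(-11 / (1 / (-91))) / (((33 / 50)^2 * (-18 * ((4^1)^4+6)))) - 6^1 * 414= -289991839 / 116721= -2484.49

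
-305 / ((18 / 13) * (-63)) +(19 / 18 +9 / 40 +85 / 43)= 6586549 / 975240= 6.75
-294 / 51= -98 / 17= -5.76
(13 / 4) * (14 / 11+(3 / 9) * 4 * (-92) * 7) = -183911 / 66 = -2786.53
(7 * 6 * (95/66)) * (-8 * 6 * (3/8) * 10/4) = -29925/11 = -2720.45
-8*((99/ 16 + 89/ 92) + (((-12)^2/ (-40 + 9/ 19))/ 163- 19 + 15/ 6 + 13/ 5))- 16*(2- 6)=3326221343/ 28154990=118.14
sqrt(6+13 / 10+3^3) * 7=49 * sqrt(70) / 10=41.00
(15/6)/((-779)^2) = 5/1213682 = 0.00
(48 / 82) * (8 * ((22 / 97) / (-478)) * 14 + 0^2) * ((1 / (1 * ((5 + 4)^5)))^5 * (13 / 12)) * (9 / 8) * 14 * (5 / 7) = -40040 / 75818243443896551242654220583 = -0.00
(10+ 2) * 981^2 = 11548332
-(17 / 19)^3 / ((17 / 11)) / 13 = -3179 / 89167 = -0.04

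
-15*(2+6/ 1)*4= -480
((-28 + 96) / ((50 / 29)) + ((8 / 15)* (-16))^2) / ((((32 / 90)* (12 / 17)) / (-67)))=-14384431 / 480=-29967.56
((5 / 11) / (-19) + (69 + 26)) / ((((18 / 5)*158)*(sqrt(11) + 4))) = 0.02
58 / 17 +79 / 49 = 5.02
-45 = -45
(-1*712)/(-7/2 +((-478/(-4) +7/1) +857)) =-178/245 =-0.73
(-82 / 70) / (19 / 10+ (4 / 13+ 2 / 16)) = -0.50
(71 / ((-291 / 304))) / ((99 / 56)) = -1208704 / 28809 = -41.96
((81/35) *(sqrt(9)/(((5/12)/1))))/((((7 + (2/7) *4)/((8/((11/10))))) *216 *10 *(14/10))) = 36/7315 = 0.00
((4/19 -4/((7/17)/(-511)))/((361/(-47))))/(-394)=2216520/1351223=1.64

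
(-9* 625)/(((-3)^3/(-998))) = -623750/3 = -207916.67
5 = 5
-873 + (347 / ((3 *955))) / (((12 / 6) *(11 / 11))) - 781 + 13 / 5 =-1892435 / 1146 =-1651.34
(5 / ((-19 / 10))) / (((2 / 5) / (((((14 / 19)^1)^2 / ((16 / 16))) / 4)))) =-6125 / 6859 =-0.89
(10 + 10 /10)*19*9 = 1881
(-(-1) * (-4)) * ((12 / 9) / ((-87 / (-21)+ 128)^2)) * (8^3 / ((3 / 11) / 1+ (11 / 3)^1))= -0.04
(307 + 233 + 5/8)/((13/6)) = 12975/52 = 249.52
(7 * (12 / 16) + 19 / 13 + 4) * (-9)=-5013 / 52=-96.40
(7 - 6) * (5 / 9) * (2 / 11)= 10 / 99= 0.10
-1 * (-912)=912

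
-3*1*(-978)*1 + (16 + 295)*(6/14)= 21471/7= 3067.29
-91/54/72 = -91/3888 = -0.02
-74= -74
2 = 2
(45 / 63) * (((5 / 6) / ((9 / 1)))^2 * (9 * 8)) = 250 / 567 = 0.44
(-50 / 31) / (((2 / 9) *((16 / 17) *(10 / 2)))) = -765 / 496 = -1.54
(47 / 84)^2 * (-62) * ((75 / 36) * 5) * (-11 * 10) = 470793125 / 21168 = 22240.79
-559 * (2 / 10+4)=-11739 / 5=-2347.80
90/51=30/17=1.76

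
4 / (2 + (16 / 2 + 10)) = 1 / 5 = 0.20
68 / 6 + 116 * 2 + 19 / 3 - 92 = 473 / 3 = 157.67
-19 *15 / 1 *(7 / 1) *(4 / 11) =-7980 / 11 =-725.45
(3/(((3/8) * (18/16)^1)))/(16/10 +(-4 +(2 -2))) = -80/27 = -2.96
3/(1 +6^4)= 0.00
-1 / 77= -0.01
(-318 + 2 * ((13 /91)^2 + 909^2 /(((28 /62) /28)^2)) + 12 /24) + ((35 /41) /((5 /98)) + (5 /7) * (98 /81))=2067455030341321 /325458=6352448028.14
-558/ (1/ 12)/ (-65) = 6696/ 65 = 103.02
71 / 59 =1.20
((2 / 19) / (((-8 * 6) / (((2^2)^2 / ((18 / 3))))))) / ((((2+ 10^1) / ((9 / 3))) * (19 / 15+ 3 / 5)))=-5 / 6384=-0.00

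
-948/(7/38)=-36024/7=-5146.29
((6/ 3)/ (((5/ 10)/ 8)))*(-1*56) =-1792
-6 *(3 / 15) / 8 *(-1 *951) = 2853 / 20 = 142.65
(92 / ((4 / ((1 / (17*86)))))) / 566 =23 / 827492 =0.00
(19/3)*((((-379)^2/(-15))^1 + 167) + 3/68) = -182346857/3060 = -59590.48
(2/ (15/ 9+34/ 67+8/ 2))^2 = 161604/ 1540081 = 0.10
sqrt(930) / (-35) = -sqrt(930) / 35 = -0.87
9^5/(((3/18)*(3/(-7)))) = -826686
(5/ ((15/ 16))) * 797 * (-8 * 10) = -340053.33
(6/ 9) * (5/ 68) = 5/ 102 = 0.05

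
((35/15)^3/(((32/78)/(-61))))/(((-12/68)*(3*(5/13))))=60111779/6480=9276.51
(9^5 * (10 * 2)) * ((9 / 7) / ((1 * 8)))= 2657205 / 14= 189800.36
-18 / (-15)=6 / 5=1.20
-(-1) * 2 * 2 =4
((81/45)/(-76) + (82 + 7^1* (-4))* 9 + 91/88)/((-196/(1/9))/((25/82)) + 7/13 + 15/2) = -264641455/3139700828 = -0.08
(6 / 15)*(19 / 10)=0.76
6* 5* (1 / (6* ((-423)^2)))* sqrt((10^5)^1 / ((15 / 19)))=500* sqrt(114) / 536787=0.01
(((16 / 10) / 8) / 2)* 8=4 / 5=0.80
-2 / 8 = -1 / 4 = -0.25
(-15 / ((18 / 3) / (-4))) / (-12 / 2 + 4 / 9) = -9 / 5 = -1.80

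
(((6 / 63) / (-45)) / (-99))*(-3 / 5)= -2 / 155925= -0.00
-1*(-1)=1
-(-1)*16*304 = 4864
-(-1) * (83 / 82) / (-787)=-83 / 64534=-0.00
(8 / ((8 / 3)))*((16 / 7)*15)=720 / 7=102.86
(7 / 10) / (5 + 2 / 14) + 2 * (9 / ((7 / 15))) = 97543 / 2520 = 38.71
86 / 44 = 43 / 22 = 1.95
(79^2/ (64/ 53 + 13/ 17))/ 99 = 5623141/ 175923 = 31.96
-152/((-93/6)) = 304/31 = 9.81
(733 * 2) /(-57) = -1466 /57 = -25.72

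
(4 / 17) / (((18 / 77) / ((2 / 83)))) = 308 / 12699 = 0.02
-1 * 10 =-10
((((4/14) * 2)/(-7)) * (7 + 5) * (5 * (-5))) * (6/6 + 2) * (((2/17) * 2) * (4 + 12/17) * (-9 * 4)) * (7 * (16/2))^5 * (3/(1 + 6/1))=-199766310912000/289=-691232909730.10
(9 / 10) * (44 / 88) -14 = -271 / 20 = -13.55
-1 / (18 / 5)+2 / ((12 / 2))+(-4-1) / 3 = -29 / 18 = -1.61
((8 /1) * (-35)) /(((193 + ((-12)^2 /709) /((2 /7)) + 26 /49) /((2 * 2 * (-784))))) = 30505377280 /6748143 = 4520.56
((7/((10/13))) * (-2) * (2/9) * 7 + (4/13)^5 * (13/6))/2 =-18189517/1285245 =-14.15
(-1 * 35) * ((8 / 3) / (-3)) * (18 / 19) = 560 / 19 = 29.47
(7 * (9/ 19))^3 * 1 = 36.46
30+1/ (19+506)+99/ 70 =32987/ 1050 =31.42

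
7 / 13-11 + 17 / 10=-1139 / 130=-8.76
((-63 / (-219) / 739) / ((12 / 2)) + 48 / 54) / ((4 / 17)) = 14674655 / 3884184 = 3.78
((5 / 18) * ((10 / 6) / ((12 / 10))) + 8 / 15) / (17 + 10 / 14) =10423 / 200880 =0.05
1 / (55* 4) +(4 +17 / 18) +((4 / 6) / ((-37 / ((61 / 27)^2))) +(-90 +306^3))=510077511772249 / 17802180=28652530.86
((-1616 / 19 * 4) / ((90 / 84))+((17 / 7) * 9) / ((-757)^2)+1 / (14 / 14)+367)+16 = 75990925397 / 1143232755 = 66.47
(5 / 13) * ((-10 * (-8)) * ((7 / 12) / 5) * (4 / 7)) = 80 / 39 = 2.05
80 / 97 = 0.82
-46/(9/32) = -1472/9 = -163.56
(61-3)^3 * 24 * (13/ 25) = 60874944/ 25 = 2434997.76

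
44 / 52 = 11 / 13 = 0.85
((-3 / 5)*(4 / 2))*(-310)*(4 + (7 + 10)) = 7812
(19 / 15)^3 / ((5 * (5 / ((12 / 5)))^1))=27436 / 140625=0.20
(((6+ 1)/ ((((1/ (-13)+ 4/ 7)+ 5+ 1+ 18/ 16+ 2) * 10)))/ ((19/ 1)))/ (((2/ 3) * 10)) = 1911/ 3326425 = 0.00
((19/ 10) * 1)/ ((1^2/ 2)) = 3.80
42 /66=7 /11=0.64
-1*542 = -542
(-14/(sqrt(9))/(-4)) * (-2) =-7/3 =-2.33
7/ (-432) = -7/ 432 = -0.02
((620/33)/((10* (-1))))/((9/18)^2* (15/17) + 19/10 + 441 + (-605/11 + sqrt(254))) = -927245960/191227774331 + 7167200* sqrt(254)/573683322993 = -0.00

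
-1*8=-8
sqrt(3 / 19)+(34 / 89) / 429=34 / 38181+sqrt(57) / 19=0.40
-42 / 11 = -3.82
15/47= 0.32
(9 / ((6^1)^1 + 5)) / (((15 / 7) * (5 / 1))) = 21 / 275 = 0.08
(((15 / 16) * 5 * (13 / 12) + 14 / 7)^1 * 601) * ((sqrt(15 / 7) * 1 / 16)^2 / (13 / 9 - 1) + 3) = 5891282667 / 458752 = 12841.98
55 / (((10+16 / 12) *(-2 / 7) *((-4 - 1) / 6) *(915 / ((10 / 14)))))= 33 / 2074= 0.02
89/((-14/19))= -1691/14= -120.79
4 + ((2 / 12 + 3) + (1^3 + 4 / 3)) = 19 / 2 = 9.50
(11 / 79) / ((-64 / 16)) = -11 / 316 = -0.03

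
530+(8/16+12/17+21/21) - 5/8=72295/136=531.58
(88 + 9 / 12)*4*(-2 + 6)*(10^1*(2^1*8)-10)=213000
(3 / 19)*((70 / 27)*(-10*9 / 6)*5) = -1750 / 57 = -30.70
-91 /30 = -3.03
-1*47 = -47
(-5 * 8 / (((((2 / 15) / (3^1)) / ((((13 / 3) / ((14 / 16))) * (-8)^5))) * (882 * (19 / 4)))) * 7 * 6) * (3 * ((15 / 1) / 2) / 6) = 5111808000 / 931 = 5490663.80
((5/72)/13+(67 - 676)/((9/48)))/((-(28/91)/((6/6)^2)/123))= 124645043/96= 1298385.86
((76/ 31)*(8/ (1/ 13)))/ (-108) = -1976/ 837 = -2.36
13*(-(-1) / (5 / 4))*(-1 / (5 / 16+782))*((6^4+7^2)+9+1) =-225472 / 12517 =-18.01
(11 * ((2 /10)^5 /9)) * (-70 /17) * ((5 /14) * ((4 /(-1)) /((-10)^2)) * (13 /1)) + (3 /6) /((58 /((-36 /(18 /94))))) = -22467728 /13865625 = -1.62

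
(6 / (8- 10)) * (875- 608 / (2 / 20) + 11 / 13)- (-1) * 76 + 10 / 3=611980 / 39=15691.79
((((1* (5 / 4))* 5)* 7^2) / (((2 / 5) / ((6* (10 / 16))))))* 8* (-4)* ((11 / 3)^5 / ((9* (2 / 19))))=-93711550625 / 1458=-64274040.21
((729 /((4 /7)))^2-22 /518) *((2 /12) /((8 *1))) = 6744517555 /198912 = 33907.04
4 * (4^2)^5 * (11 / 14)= 23068672 / 7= 3295524.57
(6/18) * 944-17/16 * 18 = 295.54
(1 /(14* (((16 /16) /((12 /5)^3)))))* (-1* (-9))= 7776 /875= 8.89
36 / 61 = 0.59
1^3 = 1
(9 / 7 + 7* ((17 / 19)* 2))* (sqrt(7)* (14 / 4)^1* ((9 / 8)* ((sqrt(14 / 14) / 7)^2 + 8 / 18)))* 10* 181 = 121065.65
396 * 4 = 1584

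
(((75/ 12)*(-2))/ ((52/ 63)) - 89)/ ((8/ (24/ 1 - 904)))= 595705/ 52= 11455.87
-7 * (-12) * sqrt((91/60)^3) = 637 * sqrt(1365)/150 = 156.90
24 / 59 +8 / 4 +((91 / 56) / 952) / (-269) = 290915201 / 120873536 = 2.41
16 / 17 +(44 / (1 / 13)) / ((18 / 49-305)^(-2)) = 53082203.44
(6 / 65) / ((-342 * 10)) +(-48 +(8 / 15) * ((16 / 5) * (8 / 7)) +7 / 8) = -46864079 / 1037400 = -45.17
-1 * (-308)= 308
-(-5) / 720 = 1 / 144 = 0.01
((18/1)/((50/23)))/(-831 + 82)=-207/18725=-0.01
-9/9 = -1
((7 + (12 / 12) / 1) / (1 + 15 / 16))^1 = 128 / 31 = 4.13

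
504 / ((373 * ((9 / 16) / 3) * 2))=1344 / 373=3.60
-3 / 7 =-0.43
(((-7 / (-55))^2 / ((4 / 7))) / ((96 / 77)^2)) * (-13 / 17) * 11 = -2403401 / 15667200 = -0.15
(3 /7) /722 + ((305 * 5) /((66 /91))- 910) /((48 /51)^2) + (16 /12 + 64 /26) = 749422083329 /555050496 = 1350.19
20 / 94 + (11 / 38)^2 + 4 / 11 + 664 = 664.66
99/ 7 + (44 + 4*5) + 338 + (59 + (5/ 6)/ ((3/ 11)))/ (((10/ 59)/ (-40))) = -896425/ 63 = -14228.97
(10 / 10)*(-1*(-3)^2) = -9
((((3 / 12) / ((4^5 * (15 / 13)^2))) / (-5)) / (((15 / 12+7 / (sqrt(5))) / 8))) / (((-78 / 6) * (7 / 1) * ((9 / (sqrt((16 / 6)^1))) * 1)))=0.00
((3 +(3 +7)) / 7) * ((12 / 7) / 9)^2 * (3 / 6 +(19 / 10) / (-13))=368 / 15435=0.02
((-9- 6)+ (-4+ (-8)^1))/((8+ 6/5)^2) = -675/2116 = -0.32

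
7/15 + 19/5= 64/15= 4.27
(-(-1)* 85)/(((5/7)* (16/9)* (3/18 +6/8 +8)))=3213/428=7.51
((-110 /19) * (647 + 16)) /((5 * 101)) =-14586 /1919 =-7.60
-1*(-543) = 543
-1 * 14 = -14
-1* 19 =-19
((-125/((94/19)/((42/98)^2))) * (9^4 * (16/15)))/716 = -18698850/412237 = -45.36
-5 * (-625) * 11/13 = 34375/13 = 2644.23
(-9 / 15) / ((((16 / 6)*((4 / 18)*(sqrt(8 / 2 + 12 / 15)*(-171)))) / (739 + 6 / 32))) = 35481*sqrt(30) / 97280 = 2.00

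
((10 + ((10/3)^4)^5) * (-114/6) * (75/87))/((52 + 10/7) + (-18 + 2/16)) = -241818181902498604606000/18302131320849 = -13212569490.58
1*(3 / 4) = 0.75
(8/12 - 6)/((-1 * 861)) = 16/2583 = 0.01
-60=-60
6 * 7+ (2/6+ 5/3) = 44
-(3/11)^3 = -27/1331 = -0.02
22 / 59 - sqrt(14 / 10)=22 / 59 - sqrt(35) / 5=-0.81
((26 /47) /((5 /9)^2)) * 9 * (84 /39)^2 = 1143072 /15275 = 74.83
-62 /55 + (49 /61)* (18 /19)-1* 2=-150838 /63745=-2.37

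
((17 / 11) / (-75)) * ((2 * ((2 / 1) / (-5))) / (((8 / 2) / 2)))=34 / 4125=0.01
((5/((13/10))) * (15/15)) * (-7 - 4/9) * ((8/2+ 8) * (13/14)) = -6700/21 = -319.05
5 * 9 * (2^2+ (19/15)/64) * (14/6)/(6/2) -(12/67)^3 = 140.69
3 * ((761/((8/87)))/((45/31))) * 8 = 684139/5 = 136827.80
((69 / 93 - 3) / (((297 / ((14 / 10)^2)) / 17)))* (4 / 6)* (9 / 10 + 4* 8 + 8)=-4769758 / 690525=-6.91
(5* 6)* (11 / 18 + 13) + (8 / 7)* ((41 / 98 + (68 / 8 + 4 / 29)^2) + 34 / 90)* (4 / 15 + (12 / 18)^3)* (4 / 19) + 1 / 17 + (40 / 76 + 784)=681008393109902 / 566029310175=1203.13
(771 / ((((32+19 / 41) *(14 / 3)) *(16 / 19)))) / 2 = 1801827 / 596288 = 3.02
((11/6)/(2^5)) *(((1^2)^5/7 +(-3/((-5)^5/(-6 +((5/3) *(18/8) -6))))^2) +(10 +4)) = 56719001559/70000000000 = 0.81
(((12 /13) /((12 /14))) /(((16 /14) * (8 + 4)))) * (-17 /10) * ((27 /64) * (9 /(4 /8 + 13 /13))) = -22491 /66560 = -0.34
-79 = -79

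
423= 423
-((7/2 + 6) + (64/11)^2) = -10491/242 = -43.35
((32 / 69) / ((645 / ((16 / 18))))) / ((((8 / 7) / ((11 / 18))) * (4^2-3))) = 0.00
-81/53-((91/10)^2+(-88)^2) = -41490193/5300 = -7828.34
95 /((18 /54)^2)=855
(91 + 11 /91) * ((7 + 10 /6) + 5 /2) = 92594 /91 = 1017.52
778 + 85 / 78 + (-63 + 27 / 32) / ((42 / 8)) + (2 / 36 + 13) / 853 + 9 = 4338437569 / 5588856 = 776.27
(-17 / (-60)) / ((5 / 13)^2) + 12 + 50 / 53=14.86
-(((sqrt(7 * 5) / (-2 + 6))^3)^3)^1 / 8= -1500625 * sqrt(35) / 2097152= -4.23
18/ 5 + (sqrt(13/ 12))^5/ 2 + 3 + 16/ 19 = 169 * sqrt(39)/ 1728 + 707/ 95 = 8.05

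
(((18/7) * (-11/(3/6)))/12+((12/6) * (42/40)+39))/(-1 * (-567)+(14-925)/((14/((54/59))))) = 16697/232860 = 0.07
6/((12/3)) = 3/2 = 1.50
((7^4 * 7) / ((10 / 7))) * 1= 117649 / 10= 11764.90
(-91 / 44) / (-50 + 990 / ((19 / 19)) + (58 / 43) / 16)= -7826 / 3557279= -0.00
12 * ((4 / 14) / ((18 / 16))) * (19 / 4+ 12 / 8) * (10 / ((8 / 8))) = 4000 / 21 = 190.48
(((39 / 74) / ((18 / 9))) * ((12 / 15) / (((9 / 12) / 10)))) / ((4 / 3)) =78 / 37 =2.11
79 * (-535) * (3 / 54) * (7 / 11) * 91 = -26922805 / 198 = -135973.76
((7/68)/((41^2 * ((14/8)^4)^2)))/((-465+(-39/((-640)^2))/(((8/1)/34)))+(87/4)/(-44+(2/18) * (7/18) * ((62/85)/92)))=-748136675724492800/500240312168520150745542759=-0.00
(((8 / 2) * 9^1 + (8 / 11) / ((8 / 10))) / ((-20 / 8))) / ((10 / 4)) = -1624 / 275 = -5.91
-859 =-859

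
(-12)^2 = 144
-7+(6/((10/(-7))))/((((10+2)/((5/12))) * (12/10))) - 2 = -2627/288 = -9.12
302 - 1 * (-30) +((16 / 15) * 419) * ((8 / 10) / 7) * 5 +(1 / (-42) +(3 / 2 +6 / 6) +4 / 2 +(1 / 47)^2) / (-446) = 60763020329 / 103447470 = 587.38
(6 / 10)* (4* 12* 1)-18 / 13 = 1782 / 65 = 27.42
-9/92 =-0.10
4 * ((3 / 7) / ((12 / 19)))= 19 / 7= 2.71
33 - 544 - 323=-834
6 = 6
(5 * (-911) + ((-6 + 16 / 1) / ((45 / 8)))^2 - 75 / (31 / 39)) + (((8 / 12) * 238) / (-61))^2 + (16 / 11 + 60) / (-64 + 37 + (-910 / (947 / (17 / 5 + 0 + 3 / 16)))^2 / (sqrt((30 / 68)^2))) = -15585652344573481210 / 2773347060368907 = -5619.80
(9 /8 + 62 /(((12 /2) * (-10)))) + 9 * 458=494651 /120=4122.09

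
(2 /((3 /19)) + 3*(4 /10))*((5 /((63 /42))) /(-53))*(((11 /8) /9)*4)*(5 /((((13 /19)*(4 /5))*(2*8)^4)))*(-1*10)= 26125 /35168256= 0.00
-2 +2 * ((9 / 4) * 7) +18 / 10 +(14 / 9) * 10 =4217 / 90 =46.86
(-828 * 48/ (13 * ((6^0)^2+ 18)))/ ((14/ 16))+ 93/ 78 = -631781/ 3458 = -182.70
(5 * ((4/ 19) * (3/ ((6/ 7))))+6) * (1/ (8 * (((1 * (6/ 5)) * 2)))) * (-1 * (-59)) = 29.76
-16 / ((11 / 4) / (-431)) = 27584 / 11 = 2507.64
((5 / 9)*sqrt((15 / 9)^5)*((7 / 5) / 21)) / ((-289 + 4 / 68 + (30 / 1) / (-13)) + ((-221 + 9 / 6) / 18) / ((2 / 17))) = -1768*sqrt(15) / 20359107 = -0.00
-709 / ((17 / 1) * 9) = -709 / 153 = -4.63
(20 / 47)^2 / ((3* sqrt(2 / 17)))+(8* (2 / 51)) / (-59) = -16 / 3009+200* sqrt(34) / 6627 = 0.17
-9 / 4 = -2.25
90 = 90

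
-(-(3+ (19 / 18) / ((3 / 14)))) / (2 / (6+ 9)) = 535 / 9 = 59.44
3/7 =0.43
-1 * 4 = -4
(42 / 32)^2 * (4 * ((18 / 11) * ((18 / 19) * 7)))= 250047 / 3344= 74.77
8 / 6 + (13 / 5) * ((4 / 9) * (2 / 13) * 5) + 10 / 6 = 35 / 9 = 3.89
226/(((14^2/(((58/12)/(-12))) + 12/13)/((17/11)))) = -724217/1007094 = -0.72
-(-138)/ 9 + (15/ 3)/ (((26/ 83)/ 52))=2536/ 3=845.33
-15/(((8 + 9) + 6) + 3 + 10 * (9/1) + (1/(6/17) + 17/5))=-450/3667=-0.12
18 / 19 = 0.95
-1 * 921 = -921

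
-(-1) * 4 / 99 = 0.04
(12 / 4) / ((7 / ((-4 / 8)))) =-3 / 14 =-0.21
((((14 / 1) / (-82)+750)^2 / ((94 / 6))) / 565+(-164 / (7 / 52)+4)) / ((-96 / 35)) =359583344471 / 857067936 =419.55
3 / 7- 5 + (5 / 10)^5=-1017 / 224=-4.54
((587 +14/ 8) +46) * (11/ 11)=2539/ 4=634.75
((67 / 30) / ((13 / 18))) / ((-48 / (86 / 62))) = -2881 / 32240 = -0.09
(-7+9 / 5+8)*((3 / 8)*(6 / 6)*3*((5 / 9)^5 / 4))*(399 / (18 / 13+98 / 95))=6.88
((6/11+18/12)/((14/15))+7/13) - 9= -25105/4004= -6.27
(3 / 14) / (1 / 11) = 33 / 14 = 2.36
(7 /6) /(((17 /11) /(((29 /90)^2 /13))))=0.01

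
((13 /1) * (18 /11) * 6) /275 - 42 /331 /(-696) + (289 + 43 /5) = 34619544199 /116147900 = 298.06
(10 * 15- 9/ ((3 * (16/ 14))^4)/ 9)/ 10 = 49763999/ 3317760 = 15.00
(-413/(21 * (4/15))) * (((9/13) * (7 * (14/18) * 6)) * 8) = -173460/13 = -13343.08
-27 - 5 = -32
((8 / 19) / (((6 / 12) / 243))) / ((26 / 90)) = 174960 / 247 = 708.34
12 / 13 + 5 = 77 / 13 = 5.92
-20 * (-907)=18140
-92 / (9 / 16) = -1472 / 9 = -163.56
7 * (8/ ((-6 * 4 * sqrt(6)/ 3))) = -7 * sqrt(6)/ 6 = -2.86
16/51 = 0.31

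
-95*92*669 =-5847060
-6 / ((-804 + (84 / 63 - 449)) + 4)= 18 / 3743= 0.00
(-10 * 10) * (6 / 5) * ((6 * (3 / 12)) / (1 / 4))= -720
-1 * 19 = -19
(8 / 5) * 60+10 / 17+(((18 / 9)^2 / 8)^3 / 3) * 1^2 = 39425 / 408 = 96.63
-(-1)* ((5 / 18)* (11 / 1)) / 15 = 11 / 54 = 0.20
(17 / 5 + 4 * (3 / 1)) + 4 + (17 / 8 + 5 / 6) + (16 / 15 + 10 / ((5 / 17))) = 2297 / 40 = 57.42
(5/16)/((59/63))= 315/944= 0.33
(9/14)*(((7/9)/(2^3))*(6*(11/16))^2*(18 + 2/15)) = 6171/320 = 19.28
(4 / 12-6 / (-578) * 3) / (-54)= -0.01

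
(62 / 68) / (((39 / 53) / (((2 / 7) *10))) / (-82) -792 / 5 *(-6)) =269452 / 280868883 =0.00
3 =3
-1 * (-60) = 60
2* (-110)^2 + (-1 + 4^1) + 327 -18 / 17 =416992 / 17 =24528.94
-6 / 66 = -1 / 11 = -0.09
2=2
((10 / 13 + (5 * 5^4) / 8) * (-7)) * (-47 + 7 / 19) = 126226205 / 988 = 127759.32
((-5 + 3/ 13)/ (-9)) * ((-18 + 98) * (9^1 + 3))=19840/ 39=508.72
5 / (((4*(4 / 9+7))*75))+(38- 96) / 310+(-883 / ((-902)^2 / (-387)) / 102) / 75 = -0.18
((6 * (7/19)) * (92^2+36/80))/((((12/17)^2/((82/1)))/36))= 42124012581/380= 110852664.69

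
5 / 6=0.83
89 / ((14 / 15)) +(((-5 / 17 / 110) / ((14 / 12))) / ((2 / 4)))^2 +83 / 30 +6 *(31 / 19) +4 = 54651976321 / 488342085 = 111.91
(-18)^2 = 324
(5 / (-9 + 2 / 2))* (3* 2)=-3.75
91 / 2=45.50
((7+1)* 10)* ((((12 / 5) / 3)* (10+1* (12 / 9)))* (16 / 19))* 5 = 174080 / 57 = 3054.04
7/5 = 1.40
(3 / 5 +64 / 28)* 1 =101 / 35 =2.89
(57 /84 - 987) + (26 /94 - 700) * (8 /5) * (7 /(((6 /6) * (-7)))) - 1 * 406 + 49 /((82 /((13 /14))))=-18359143 /67445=-272.21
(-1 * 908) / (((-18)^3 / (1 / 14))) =227 / 20412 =0.01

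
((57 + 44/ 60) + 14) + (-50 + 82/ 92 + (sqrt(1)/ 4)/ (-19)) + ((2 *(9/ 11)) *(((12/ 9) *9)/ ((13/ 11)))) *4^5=5807151829/ 340860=17036.77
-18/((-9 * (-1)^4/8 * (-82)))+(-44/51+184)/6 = 30.33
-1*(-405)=405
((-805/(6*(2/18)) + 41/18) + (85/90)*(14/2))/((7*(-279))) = 21575/35154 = 0.61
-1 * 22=-22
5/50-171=-1709/10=-170.90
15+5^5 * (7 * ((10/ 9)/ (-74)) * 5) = -541880/ 333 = -1627.27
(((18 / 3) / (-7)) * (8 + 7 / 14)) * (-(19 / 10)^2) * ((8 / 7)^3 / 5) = 2356608 / 300125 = 7.85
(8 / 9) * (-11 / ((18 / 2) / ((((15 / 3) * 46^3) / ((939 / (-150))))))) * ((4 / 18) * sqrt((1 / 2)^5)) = 535348000 * sqrt(2) / 228177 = 3318.02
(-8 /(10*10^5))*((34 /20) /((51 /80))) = -1 /46875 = -0.00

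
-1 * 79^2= -6241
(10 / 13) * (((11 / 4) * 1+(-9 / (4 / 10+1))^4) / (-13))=-82144555 / 811538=-101.22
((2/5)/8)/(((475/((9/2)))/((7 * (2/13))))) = 63/123500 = 0.00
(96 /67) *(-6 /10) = -288 /335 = -0.86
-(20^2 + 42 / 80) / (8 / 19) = -304399 / 320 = -951.25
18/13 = 1.38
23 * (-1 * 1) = -23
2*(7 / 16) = 7 / 8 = 0.88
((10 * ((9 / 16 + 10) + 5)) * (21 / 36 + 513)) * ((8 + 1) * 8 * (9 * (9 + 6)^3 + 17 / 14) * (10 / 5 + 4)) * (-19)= -557980874318295 / 28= -19927888368510.54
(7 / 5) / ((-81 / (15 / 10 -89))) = 245 / 162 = 1.51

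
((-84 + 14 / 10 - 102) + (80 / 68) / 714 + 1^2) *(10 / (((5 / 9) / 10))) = -66855504 / 2023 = -33047.70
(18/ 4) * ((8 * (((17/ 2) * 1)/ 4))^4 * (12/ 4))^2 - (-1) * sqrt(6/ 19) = 282518176361.06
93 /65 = 1.43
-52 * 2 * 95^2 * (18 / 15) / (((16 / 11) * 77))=-70395 / 7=-10056.43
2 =2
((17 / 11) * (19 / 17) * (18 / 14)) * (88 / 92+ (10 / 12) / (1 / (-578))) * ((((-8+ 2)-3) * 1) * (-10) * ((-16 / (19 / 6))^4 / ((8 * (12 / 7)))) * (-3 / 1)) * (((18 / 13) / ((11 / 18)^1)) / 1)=7701513952296960 / 248151761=31035499.89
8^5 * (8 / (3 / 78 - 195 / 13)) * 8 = -54525952 / 389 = -140169.54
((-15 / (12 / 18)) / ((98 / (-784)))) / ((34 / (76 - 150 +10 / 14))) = -46170 / 119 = -387.98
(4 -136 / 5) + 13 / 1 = -51 / 5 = -10.20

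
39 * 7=273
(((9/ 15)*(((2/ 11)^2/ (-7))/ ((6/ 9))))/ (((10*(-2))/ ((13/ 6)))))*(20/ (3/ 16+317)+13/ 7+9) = 108069/ 21492625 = 0.01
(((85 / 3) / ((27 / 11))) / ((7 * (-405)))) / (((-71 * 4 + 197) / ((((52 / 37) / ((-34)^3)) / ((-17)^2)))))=-143 / 24695324409546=-0.00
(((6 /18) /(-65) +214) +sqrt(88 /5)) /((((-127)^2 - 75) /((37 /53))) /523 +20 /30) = 58053 * sqrt(110) /6478220 +807497879 /168433720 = 4.89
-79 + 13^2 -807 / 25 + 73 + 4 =3368 / 25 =134.72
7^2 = 49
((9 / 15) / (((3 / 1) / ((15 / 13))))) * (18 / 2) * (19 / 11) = 513 / 143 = 3.59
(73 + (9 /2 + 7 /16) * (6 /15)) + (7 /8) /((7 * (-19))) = 7122 /95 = 74.97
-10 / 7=-1.43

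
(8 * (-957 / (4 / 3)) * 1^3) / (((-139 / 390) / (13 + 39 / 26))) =32471010 / 139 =233604.39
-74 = -74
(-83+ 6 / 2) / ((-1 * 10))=8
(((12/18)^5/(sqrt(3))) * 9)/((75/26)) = 832 * sqrt(3)/6075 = 0.24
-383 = -383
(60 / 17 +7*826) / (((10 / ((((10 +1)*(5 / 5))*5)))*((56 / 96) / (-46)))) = -298602744 / 119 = -2509266.76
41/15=2.73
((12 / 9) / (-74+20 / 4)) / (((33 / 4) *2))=-8 / 6831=-0.00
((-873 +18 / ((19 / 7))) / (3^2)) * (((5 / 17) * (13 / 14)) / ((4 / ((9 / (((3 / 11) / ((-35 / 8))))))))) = 19616025 / 20672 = 948.92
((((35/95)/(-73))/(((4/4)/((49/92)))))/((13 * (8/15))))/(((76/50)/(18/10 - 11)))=0.00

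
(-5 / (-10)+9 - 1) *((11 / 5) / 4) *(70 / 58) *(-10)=-6545 / 116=-56.42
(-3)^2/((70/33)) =297/70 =4.24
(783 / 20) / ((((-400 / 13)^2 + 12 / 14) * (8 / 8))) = 926289 / 22420280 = 0.04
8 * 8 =64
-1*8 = -8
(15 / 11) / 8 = 15 / 88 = 0.17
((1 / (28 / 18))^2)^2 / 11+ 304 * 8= 1027711393 / 422576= 2432.02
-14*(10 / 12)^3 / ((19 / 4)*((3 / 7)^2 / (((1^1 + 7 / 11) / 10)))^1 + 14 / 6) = -42875 / 40563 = -1.06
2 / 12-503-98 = -3605 / 6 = -600.83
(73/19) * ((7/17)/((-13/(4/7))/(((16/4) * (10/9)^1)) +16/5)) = -81760/99161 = -0.82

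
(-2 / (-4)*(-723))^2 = 522729 / 4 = 130682.25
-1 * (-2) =2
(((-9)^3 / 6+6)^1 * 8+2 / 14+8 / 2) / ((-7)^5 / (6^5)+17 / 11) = 550766304 / 368795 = 1493.42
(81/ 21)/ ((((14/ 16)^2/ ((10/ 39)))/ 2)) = 11520/ 4459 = 2.58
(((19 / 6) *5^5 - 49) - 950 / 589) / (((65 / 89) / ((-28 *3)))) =-2281688906 / 2015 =-1132351.81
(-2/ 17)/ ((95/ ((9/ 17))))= -18/ 27455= -0.00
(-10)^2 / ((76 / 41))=1025 / 19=53.95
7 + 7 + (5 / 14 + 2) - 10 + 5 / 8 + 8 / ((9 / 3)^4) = 32119 / 4536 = 7.08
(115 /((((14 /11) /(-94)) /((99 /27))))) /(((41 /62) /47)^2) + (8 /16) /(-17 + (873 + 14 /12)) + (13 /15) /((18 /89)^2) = -46269163061136698327 /294115929660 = -157316073.00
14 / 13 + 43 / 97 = 1917 / 1261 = 1.52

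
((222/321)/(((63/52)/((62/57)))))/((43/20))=0.29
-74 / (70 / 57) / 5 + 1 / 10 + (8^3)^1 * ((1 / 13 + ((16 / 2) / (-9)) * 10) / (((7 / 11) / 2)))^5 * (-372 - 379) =115421478422425568780405731469 / 18424237068004950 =6264654432984.01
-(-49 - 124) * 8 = 1384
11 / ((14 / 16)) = 12.57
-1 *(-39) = 39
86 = 86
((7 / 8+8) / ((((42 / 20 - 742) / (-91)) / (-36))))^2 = 1544.11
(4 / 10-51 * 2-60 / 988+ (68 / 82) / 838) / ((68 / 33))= -35587523961 / 721346210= -49.33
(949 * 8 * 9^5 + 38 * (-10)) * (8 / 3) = 3586397024 / 3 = 1195465674.67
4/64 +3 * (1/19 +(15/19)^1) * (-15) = -11501/304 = -37.83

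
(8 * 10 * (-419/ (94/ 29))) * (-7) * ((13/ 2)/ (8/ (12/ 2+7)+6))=143746330/ 2021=71126.34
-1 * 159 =-159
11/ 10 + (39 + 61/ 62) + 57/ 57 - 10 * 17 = -127.92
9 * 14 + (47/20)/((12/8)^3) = 17104/135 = 126.70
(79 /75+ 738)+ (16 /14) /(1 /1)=388603 /525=740.20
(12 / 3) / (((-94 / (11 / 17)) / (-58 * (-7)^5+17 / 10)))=-107228847 / 3995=-26840.76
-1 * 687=-687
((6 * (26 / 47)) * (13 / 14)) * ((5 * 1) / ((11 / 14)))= 10140 / 517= 19.61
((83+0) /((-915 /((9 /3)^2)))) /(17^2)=-249 /88145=-0.00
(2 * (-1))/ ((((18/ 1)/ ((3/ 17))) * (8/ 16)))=-2/ 51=-0.04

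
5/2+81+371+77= 531.50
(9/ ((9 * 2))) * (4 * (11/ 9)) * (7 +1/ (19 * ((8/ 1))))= 3905/ 228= 17.13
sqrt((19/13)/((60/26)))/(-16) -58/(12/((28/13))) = -406/39 -sqrt(570)/480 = -10.46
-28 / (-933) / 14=2 / 933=0.00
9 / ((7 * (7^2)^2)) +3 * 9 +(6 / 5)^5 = 1548809982 / 52521875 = 29.49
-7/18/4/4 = -7/288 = -0.02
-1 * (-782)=782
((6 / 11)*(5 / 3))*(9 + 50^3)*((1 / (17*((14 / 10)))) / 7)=6250450 / 9163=682.14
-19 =-19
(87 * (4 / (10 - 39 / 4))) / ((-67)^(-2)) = 6248688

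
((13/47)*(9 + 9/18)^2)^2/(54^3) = 22024249/5565407616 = 0.00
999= 999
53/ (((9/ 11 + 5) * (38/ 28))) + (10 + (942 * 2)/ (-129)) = 2.11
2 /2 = 1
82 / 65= 1.26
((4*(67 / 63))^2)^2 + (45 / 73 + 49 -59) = 365793370963 / 1149966153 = 318.09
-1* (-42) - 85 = -43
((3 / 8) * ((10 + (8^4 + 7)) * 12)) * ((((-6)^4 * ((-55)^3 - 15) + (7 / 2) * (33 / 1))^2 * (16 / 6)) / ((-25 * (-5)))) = 2295112281149833403139 / 125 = 18360898249198667225.11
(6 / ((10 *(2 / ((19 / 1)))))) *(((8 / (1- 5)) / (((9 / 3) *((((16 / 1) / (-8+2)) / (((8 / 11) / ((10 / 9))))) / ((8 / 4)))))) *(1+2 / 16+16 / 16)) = 8721 / 2200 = 3.96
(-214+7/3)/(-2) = 635/6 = 105.83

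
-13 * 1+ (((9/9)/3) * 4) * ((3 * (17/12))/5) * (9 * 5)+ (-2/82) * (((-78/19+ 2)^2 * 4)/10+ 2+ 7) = 558549/14801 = 37.74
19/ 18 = 1.06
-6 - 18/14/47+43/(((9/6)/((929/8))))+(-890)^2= 3140329567/3948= 795422.89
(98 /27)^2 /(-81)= -9604 /59049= -0.16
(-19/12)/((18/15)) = -95/72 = -1.32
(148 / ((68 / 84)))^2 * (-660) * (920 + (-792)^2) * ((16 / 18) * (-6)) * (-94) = -118105598997872640 / 17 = -6947388176345449.41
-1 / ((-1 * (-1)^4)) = 1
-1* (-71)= 71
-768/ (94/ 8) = -3072/ 47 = -65.36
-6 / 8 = -3 / 4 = -0.75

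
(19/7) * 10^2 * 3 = 5700/7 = 814.29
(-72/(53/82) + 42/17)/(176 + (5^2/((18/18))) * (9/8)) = -0.53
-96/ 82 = -48/ 41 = -1.17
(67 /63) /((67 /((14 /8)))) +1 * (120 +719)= 30205 /36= 839.03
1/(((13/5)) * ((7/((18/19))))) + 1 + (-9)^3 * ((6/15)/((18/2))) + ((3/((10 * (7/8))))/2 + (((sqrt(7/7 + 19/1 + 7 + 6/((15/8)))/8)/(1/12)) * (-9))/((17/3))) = -38503/1235- 81 * sqrt(755)/170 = -44.27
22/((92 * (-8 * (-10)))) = 11/3680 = 0.00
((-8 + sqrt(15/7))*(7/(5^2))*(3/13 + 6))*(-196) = 889056/325-15876*sqrt(105)/325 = 2235.00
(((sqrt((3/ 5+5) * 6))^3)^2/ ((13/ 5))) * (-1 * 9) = -131306.73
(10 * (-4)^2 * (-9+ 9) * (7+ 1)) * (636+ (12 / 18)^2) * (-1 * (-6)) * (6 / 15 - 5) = 0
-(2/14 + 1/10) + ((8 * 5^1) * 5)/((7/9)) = 256.90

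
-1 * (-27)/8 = 27/8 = 3.38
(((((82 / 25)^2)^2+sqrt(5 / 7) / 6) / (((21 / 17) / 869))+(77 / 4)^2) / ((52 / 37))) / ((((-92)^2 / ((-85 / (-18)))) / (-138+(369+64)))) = 13706020075 *sqrt(35) / 6987472128+30646115198686471 / 3199392000000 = 9590.34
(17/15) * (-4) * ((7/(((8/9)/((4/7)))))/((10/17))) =-867/25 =-34.68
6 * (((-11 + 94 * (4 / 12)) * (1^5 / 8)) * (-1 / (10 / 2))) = -61 / 20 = -3.05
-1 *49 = -49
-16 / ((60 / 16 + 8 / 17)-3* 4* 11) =1088 / 8689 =0.13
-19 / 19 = -1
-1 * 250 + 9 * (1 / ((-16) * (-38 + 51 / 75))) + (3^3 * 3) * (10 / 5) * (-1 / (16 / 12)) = -1848509 / 4976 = -371.48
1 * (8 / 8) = 1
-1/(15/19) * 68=-1292/15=-86.13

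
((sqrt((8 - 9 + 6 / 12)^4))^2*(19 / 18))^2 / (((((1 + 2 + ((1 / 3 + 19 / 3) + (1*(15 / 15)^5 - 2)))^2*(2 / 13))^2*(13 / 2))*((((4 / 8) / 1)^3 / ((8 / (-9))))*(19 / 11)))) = -0.00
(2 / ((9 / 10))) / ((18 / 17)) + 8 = 818 / 81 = 10.10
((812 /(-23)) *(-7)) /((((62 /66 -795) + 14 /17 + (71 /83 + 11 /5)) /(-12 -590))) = 398319458460 /2115610633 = 188.28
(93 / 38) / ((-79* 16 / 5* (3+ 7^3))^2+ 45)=2325 / 7268251467518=0.00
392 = 392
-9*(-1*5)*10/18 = 25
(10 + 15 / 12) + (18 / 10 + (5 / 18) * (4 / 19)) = 44831 / 3420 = 13.11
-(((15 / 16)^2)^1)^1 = -0.88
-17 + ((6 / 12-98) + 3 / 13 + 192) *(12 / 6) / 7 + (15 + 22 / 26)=2358 / 91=25.91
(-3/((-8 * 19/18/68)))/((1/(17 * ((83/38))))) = 647649/722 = 897.02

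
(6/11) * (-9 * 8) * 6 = -2592/11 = -235.64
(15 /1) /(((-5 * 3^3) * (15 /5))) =-1 /27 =-0.04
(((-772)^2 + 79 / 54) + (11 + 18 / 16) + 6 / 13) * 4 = 1673562523 / 702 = 2383992.20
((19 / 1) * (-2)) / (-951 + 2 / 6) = 57 / 1426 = 0.04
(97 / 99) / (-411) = -97 / 40689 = -0.00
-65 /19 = -3.42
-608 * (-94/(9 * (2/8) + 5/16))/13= 914432/533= 1715.63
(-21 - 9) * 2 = -60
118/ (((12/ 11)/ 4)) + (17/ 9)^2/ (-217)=7604693/ 17577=432.65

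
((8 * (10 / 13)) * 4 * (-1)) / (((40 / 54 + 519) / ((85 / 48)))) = -15300 / 182429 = -0.08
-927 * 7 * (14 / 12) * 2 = -15141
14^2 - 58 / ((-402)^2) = 15837163 / 80802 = 196.00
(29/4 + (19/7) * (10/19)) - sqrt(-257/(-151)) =243/28 - sqrt(38807)/151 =7.37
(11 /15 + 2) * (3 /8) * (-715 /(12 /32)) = -5863 /3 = -1954.33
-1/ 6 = -0.17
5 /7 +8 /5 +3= 186 /35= 5.31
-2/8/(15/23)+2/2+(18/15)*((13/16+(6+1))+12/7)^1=10121/840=12.05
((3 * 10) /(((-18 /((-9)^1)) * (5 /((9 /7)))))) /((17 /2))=54 /119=0.45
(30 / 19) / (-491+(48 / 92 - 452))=-690 / 411863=-0.00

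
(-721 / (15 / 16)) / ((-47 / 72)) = 276864 / 235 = 1178.14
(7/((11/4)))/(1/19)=532/11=48.36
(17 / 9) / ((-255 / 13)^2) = 169 / 34425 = 0.00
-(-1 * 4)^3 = 64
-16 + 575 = 559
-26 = -26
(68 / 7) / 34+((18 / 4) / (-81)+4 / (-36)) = 5 / 42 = 0.12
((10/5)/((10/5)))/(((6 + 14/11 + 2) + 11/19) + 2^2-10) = 209/805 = 0.26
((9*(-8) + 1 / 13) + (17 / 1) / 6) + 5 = -4999 / 78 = -64.09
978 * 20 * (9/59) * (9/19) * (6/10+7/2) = 6495876/1121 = 5794.72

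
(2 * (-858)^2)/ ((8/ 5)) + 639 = 920844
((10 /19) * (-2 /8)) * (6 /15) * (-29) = 29 /19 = 1.53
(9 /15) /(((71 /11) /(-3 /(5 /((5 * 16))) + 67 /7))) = -8877 /2485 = -3.57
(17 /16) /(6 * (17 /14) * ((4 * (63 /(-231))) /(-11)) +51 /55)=4235 /6576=0.64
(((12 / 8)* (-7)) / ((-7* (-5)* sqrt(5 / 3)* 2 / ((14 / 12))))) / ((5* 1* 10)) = -7* sqrt(15) / 10000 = -0.00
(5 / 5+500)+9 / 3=504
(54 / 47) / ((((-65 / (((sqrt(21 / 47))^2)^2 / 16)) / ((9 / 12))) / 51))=-1821771 / 215951840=-0.01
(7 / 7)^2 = 1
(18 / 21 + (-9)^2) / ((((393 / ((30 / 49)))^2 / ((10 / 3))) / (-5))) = -955000 / 288424927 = -0.00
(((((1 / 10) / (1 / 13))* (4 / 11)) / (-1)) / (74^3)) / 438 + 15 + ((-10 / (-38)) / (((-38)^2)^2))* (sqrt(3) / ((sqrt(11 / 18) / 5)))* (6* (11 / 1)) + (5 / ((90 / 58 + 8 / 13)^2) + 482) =225* sqrt(66) / 19808792 + 1622675949049330883 / 3257962465746120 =498.06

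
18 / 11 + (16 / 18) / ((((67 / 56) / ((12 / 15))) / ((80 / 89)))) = 2.17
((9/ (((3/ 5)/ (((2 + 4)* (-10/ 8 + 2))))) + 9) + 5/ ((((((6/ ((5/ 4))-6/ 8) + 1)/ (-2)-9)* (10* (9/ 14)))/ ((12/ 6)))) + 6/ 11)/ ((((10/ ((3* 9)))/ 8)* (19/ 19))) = 8424282/ 5071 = 1661.27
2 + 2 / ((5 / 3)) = 16 / 5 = 3.20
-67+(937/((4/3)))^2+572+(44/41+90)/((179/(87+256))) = 58070521731/117424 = 494537.08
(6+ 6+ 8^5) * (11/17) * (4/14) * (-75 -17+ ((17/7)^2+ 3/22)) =-3037755380/5831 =-520966.45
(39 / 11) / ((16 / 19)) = 741 / 176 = 4.21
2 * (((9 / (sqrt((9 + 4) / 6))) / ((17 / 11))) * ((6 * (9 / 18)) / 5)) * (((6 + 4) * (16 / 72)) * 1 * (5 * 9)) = 11880 * sqrt(78) / 221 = 474.76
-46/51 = -0.90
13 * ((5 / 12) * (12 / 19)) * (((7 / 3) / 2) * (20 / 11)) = 4550 / 627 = 7.26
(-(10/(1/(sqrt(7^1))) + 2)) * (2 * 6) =-120 * sqrt(7) - 24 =-341.49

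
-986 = -986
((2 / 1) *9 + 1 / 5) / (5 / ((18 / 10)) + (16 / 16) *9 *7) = 819 / 2960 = 0.28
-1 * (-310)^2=-96100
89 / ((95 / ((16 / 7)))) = 1424 / 665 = 2.14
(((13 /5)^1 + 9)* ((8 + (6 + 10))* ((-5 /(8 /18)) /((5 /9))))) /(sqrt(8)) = -7047* sqrt(2) /5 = -1993.19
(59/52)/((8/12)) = 177/104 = 1.70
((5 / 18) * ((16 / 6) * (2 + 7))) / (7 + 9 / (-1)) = -10 / 3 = -3.33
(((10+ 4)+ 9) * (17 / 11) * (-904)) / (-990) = 176732 / 5445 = 32.46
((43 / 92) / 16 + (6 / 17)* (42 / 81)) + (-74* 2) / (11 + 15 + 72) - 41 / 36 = -2988037 / 1226176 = -2.44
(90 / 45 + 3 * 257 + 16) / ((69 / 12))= 3156 / 23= 137.22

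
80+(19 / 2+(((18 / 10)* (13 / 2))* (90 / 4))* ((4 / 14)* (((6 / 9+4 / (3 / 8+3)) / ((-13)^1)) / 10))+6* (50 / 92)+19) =110.69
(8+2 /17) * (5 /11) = 690 /187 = 3.69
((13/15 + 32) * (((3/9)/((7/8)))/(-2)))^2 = 3888784/99225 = 39.19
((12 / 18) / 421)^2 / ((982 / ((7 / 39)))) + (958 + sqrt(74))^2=1916 * sqrt(74) + 28036179669786692 / 30545891181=934320.06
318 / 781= 0.41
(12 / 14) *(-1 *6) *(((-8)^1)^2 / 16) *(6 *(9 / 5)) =-7776 / 35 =-222.17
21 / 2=10.50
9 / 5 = 1.80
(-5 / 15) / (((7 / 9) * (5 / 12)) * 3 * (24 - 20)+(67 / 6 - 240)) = 6 / 4049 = 0.00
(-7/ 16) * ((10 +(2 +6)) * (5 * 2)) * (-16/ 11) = 1260/ 11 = 114.55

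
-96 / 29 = -3.31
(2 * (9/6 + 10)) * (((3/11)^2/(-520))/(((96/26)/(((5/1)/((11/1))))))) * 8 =-69/21296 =-0.00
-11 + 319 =308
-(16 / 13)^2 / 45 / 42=-128 / 159705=-0.00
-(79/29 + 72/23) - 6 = -7907/667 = -11.85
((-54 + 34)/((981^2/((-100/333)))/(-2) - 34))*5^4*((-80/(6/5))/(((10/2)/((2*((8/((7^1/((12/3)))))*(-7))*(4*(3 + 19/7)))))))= -1024000000000/6729647673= -152.16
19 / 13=1.46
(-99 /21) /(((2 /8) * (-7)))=132 /49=2.69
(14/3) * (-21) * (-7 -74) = 7938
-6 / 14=-3 / 7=-0.43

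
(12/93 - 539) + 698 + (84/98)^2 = 242833/1519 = 159.86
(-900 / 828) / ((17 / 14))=-350 / 391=-0.90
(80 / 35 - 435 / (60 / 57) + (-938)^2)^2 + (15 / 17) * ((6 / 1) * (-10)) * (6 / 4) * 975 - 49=10307907011672553 / 13328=773402386830.17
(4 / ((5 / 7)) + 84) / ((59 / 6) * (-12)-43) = -64 / 115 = -0.56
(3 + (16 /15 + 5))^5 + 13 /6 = 93055038977 /1518750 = 61270.81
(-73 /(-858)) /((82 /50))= 1825 /35178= 0.05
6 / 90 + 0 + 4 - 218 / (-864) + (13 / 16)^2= 172079 / 34560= 4.98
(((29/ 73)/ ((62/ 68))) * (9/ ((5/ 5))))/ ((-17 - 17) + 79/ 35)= -310590/ 2514193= -0.12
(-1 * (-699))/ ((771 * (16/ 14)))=1631/ 2056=0.79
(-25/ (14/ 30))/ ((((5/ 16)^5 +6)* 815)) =-78643200/ 7182116921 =-0.01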